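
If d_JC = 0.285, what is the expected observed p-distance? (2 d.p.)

p = (3/4)(1 − e^(−4d/3)) = 0.75 × (1 − e^(-0.38)) = 0.75 × (1 − 0.683861) = 0.237104.

0.24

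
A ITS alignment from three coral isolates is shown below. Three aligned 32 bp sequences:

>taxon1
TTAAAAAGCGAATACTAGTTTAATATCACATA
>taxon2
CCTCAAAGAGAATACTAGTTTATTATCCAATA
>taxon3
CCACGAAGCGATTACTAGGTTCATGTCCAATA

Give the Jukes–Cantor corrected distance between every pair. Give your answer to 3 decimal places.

d(taxon1,taxon2) = 0.304, d(taxon1,taxon3) = 0.404, d(taxon2,taxon3) = 0.304

taxon1–taxon2: 8/32 sites differ → p = 0.25, d = −0.75 ln(1 − 0.333333) = 0.304098 ≈ 0.304.
taxon1–taxon3: 10/32 sites differ → p = 0.3125, d = −0.75 ln(1 − 0.416667) = 0.404248 ≈ 0.404.
taxon2–taxon3: 8/32 sites differ → p = 0.25, d = −0.75 ln(1 − 0.333333) = 0.304098 ≈ 0.304.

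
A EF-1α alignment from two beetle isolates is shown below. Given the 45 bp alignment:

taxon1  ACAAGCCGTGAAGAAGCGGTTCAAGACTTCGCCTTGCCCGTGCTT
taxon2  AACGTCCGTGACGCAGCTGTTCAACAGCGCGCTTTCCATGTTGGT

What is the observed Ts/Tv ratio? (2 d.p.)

0.29

Transitions are A↔G and C↔T; transversions are all other mismatches.
Transitions: 4. Transversions: 14.
R = 4/14 = 0.285714… ≈ 0.29 (to 2 d.p.).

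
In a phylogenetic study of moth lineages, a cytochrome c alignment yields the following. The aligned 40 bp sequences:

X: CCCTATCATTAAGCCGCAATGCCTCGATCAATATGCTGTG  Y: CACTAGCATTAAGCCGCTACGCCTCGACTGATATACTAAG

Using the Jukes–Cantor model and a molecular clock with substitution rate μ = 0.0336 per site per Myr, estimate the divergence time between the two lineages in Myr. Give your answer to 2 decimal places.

4.53

The sequences differ at 10 of 40 sites (2, 6, 18, 20, 28, 29, 30, 35, 38, 39), so p = 10/40 = 0.25.
d = −(3/4) ln(1 − 4p/3) = −0.75 ln(1 − 0.333333) = −0.75 ln(0.666667)
  = −0.75 × (-0.405465) = 0.304099 substitutions/site.
Under a molecular clock d = 2μt, so t = d/(2μ) = 0.304099 / (2 × 0.0336) = 4.53 Myr.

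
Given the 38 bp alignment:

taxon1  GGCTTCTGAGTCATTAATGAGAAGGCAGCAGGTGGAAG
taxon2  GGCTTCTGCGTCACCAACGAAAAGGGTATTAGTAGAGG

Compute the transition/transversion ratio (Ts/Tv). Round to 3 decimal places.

Transitions are A↔G and C↔T; transversions are all other mismatches.
Transitions: 9. Transversions: 4.
R = 9/4 = 2.250.

2.250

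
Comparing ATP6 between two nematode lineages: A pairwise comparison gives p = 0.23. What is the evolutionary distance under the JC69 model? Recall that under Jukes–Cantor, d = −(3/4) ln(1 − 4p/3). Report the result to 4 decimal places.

d = −(3/4) ln(1 − 4p/3) = −0.75 ln(1 − 0.306667) = −0.75 ln(0.693333)
  = −0.75 × (-0.366245) = 0.274684 substitutions/site.

0.2747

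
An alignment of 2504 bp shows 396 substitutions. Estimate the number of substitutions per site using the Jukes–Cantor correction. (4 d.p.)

p = 396/2504 ≈ 0.158147.
d = −(3/4) ln(1 − 4p/3) = −0.75 ln(1 − 0.210863) = −0.75 ln(0.789137)
  = −0.75 × (-0.236815) = 0.177611 substitutions/site.

0.1776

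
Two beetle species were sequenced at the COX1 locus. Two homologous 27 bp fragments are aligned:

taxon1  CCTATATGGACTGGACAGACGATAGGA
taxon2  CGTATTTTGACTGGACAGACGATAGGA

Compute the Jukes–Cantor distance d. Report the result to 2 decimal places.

0.12

The sequences differ at 3 of 27 sites (2, 6, 8), so p = 3/27 ≈ 0.111111.
d = −(3/4) ln(1 − 4p/3) = −0.75 ln(1 − 0.148148) = −0.75 ln(0.851852)
  = −0.75 × (-0.160342) = 0.120257 substitutions/site.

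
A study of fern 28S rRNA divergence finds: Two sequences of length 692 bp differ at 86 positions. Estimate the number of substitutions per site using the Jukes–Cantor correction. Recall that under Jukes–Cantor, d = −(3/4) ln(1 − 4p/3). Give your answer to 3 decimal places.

p = 86/692 ≈ 0.124277.
d = −(3/4) ln(1 − 4p/3) = −0.75 ln(1 − 0.165703) = −0.75 ln(0.834297)
  = −0.75 × (-0.181166) = 0.135875 substitutions/site.

0.136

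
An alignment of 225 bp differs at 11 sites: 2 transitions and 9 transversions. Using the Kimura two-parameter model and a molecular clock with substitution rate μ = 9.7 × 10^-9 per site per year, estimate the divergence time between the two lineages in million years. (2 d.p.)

2.61

P = 2/225 ≈ 0.008889 and Q = 9/225 = 0.04.
Under the Kimura two-parameter model, d = −½ ln(1 − 2P − Q) − ¼ ln(1 − 2Q).
1 − 2P − Q = 0.942222, giving −½ ln(0.942222) = 0.029757.
1 − 2Q = 0.92, giving −¼ ln(0.92) = 0.020845.
d = 0.029757 + 0.020845 = 0.050602.
Under a molecular clock d = 2μt, so t = d/(2μ) = 0.050602 / (2 × 9.7 × 10^-9) = 2.61 million years.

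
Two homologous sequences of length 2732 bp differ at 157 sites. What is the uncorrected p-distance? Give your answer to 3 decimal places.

p = 157/2732 = 0.057467… ≈ 0.057 (to 3 d.p.).

0.057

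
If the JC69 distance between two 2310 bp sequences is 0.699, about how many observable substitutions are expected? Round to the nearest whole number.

1050

Invert JC69: p = (3/4)(1 − e^(−4d/3)) = 0.75 × (1 − e^(-0.932)) = 0.75 × (1 − 0.393765) = 0.454676.
Expected differing sites = pL ≈ 0.454676 × 2310 = 1050.30156 ≈ 1050.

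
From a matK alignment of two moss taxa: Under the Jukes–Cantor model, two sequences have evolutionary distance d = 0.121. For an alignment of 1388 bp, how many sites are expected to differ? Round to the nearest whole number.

155

Invert JC69: p = (3/4)(1 − e^(−4d/3)) = 0.75 × (1 − e^(-0.161333)) = 0.75 × (1 − 0.851009) = 0.111743.
Expected differing sites = pL ≈ 0.111743 × 1388 = 155.099284 ≈ 155.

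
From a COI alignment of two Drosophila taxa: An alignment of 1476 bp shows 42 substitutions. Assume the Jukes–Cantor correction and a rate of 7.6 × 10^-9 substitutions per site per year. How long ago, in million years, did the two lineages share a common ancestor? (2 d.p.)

1.91

p = 42/1476 ≈ 0.028455.
d = −(3/4) ln(1 − 4p/3) = −0.75 ln(1 − 0.03794) = −0.75 ln(0.96206)
  = −0.75 × (-0.038678) = 0.029009 substitutions/site.
Under a molecular clock d = 2μt, so t = d/(2μ) = 0.029009 / (2 × 7.6 × 10^-9) = 1.91 million years.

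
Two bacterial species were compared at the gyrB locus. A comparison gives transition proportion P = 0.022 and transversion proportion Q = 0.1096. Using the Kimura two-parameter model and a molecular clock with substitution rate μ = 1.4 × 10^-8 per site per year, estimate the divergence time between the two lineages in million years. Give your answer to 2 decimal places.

5.19

Under the Kimura two-parameter model, d = −½ ln(1 − 2P − Q) − ¼ ln(1 − 2Q).
1 − 2P − Q = 0.8464, giving −½ ln(0.8464) = 0.083382.
1 − 2Q = 0.7808, giving −¼ ln(0.7808) = 0.061859.
d = 0.083382 + 0.061859 = 0.145241.
Under a molecular clock d = 2μt, so t = d/(2μ) = 0.145241 / (2 × 1.4 × 10^-8) = 5.19 million years.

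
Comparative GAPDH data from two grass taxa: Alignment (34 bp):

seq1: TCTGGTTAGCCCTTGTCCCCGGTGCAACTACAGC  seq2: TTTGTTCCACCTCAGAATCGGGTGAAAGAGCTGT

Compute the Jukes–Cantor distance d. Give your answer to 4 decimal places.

The sequences differ at 18 of 34 sites, so p = 18/34 ≈ 0.529412.
d = −(3/4) ln(1 − 4p/3) = −0.75 ln(1 − 0.705883) = −0.75 ln(0.294117)
  = −0.75 × (-1.223778) = 0.917834 substitutions/site.

0.9178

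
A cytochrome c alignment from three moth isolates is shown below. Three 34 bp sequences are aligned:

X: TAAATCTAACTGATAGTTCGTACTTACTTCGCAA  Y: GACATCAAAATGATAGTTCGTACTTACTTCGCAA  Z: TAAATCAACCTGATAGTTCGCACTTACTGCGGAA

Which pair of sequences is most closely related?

X and Y

X–Y: 4/34 differ, p = 0.118, d = 0.128.
X–Z: 5/34 differ, p = 0.147, d = 0.164.
Y–Z: 7/34 differ, p = 0.206, d = 0.241.
The smallest distance is between X and Y.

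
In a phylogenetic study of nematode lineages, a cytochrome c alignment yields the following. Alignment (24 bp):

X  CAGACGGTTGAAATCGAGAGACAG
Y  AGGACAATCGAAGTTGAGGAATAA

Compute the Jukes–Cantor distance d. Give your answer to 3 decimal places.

0.708

The sequences differ at 11 of 24 sites, so p = 11/24 ≈ 0.458333.
d = −(3/4) ln(1 − 4p/3) = −0.75 ln(1 − 0.611111) = −0.75 ln(0.388889)
  = −0.75 × (-0.944461) = 0.708346 substitutions/site.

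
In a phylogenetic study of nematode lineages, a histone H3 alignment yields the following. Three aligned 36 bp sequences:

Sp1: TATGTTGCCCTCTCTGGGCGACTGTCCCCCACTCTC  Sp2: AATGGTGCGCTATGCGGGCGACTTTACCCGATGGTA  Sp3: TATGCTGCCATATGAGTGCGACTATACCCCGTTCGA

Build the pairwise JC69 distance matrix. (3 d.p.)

Sp1–Sp2: 13/36 sites differ → p ≈ 0.361111, d = −0.75 ln(1 − 0.481481) = 0.492584 ≈ 0.493.
Sp1–Sp3: 12/36 sites differ → p ≈ 0.333333, d = −0.75 ln(1 − 0.444444) = 0.440839 ≈ 0.441.
Sp2–Sp3: 12/36 sites differ → p ≈ 0.333333, d = −0.75 ln(1 − 0.444444) = 0.440839 ≈ 0.441.

d(Sp1,Sp2) = 0.493, d(Sp1,Sp3) = 0.441, d(Sp2,Sp3) = 0.441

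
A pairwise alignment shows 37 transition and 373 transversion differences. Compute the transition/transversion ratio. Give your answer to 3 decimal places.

0.099

R = 37/373 = 0.099195… ≈ 0.099 (to 3 d.p.).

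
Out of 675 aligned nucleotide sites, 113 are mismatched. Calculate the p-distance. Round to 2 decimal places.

p = 113/675 = 0.167407… ≈ 0.17 (to 2 d.p.).

0.17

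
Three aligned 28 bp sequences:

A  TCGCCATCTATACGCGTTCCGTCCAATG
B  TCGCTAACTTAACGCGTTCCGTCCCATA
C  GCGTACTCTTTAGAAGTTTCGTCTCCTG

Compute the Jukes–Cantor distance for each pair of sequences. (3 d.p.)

d(A,B) = 0.252, d(A,C) = 0.635, d(B,C) = 0.724

A–B: 6/28 sites differ → p ≈ 0.214286, d = −0.75 ln(1 − 0.285715) = 0.252355 ≈ 0.252.
A–C: 12/28 sites differ → p ≈ 0.428571, d = −0.75 ln(1 − 0.571428) = 0.635472 ≈ 0.635.
B–C: 13/28 sites differ → p ≈ 0.464286, d = −0.75 ln(1 − 0.619048) = 0.723811 ≈ 0.724.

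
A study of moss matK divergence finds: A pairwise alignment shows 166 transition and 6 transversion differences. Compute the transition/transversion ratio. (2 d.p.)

27.67

R = 166/6 = 27.666666… ≈ 27.67 (to 2 d.p.).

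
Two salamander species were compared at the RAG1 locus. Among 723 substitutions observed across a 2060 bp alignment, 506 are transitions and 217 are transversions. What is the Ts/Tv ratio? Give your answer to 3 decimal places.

2.332

R = 506/217 = 2.331797… ≈ 2.332 (to 3 d.p.).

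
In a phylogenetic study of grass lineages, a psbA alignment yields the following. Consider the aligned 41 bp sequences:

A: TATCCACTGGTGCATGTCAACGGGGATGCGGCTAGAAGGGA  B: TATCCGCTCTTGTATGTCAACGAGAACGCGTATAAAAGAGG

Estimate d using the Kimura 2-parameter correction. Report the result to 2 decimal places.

0.39

Of 41 sites, 8 differences are transitions and 4 are transversions, so P = 8/41 ≈ 0.195122 and Q = 4/41 ≈ 0.097561.
Under the Kimura two-parameter model, d = −½ ln(1 − 2P − Q) − ¼ ln(1 − 2Q).
1 − 2P − Q = 0.512195, giving −½ ln(0.512195) = 0.334525.
1 − 2Q = 0.804878, giving −¼ ln(0.804878) = 0.054266.
d = 0.334525 + 0.054266 = 0.388791.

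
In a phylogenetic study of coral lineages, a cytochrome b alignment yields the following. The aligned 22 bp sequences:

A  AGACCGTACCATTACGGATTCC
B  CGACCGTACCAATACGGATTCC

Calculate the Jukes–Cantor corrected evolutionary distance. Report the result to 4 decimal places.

The sequences differ at 2 of 22 sites (1, 12), so p = 2/22 ≈ 0.090909.
d = −(3/4) ln(1 − 4p/3) = −0.75 ln(1 − 0.121212) = −0.75 ln(0.878788)
  = −0.75 × (-0.129212) = 0.096909 substitutions/site.

0.0969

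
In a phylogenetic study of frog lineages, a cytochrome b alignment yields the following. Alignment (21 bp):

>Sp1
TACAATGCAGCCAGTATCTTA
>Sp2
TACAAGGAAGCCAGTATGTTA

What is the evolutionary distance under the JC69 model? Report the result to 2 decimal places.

The sequences differ at 3 of 21 sites (6, 8, 18), so p = 3/21 ≈ 0.142857.
d = −(3/4) ln(1 − 4p/3) = −0.75 ln(1 − 0.190476) = −0.75 ln(0.809524)
  = −0.75 × (-0.211309) = 0.158482 substitutions/site.

0.16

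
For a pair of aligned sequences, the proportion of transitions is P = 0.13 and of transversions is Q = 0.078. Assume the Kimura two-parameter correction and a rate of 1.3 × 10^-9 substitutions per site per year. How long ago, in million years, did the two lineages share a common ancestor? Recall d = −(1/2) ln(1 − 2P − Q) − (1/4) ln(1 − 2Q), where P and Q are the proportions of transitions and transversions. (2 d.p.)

Under the Kimura two-parameter model, d = −½ ln(1 − 2P − Q) − ¼ ln(1 − 2Q).
1 − 2P − Q = 0.662, giving −½ ln(0.662) = 0.206245.
1 − 2Q = 0.844, giving −¼ ln(0.844) = 0.042401.
d = 0.206245 + 0.042401 = 0.248646.
Under a molecular clock d = 2μt, so t = d/(2μ) = 0.248646 / (2 × 1.3 × 10^-9) = 95.63 million years.

95.63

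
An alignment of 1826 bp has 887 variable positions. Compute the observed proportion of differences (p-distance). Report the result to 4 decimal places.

p = 887/1826 = 0.485761… ≈ 0.4858 (to 4 d.p.).

0.4858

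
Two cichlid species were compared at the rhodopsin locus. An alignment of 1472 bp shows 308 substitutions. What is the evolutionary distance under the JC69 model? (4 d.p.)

0.2453

p = 308/1472 ≈ 0.209239.
d = −(3/4) ln(1 − 4p/3) = −0.75 ln(1 − 0.278985) = −0.75 ln(0.721015)
  = −0.75 × (-0.327095) = 0.245321 substitutions/site.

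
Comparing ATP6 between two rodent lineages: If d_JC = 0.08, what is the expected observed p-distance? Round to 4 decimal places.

0.0759

p = (3/4)(1 − e^(−4d/3)) = 0.75 × (1 − e^(-0.106667)) = 0.75 × (1 − 0.898825) = 0.075881.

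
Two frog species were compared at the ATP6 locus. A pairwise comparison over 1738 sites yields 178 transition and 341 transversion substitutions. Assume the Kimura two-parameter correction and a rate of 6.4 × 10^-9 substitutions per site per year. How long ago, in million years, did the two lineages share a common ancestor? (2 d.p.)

P = 178/1738 ≈ 0.102417 and Q = 341/1738 ≈ 0.196203.
Under the Kimura two-parameter model, d = −½ ln(1 − 2P − Q) − ¼ ln(1 − 2Q).
1 − 2P − Q = 0.598963, giving −½ ln(0.598963) = 0.256278.
1 − 2Q = 0.607594, giving −¼ ln(0.607594) = 0.124562.
d = 0.256278 + 0.124562 = 0.380840.
Under a molecular clock d = 2μt, so t = d/(2μ) = 0.380840 / (2 × 6.4 × 10^-9) = 29.75 million years.

29.75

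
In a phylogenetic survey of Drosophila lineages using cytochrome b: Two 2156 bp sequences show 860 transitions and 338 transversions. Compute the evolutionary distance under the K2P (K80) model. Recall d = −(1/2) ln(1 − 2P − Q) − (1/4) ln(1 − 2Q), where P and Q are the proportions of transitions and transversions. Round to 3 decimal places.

P = 860/2156 ≈ 0.398887 and Q = 338/2156 ≈ 0.156772.
Under the Kimura two-parameter model, d = −½ ln(1 − 2P − Q) − ¼ ln(1 − 2Q).
1 − 2P − Q = 0.045454, giving −½ ln(0.045454) = 1.545527.
1 − 2Q = 0.686456, giving −¼ ln(0.686456) = 0.094053.
d = 1.545527 + 0.094053 = 1.639580.

1.640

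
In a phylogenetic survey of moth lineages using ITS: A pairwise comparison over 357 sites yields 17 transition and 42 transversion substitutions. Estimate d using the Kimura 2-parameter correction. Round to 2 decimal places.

0.19

P = 17/357 ≈ 0.047619 and Q = 42/357 ≈ 0.117647.
Under the Kimura two-parameter model, d = −½ ln(1 − 2P − Q) − ¼ ln(1 − 2Q).
1 − 2P − Q = 0.787115, giving −½ ln(0.787115) = 0.119690.
1 − 2Q = 0.764706, giving −¼ ln(0.764706) = 0.067066.
d = 0.119690 + 0.067066 = 0.186756.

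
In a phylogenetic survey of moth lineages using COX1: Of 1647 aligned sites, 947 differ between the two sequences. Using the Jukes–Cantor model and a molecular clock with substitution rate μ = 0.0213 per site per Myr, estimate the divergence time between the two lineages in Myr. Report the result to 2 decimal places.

25.62

p = 947/1647 ≈ 0.574985.
d = −(3/4) ln(1 − 4p/3) = −0.75 ln(1 − 0.766647) = −0.75 ln(0.233353)
  = −0.75 × (-1.455203) = 1.091402 substitutions/site.
Under a molecular clock d = 2μt, so t = d/(2μ) = 1.091402 / (2 × 0.0213) = 25.62 Myr.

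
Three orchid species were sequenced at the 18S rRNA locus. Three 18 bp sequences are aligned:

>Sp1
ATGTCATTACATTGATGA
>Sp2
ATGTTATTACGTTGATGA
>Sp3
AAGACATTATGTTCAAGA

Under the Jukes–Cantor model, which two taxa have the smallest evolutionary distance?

Sp1–Sp2: 2/18 differ, p = 0.111, d = 0.120.
Sp1–Sp3: 6/18 differ, p = 0.333, d = 0.441.
Sp2–Sp3: 6/18 differ, p = 0.333, d = 0.441.
The smallest distance is between Sp1 and Sp2.

Sp1 and Sp2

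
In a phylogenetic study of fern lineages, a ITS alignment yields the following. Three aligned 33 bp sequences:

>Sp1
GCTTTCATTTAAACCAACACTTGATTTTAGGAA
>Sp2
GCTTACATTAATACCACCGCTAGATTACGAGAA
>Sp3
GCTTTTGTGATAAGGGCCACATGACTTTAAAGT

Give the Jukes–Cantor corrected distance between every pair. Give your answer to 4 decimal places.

Sp1–Sp2: 10/33 sites differ → p ≈ 0.30303, d = −0.75 ln(1 − 0.40404) = 0.388186 ≈ 0.3882.
Sp1–Sp3: 15/33 sites differ → p ≈ 0.454545, d = −0.75 ln(1 − 0.60606) = 0.698667 ≈ 0.6987.
Sp2–Sp3: 19/33 sites differ → p ≈ 0.575758, d = −0.75 ln(1 − 0.767677) = 1.094720 ≈ 1.0947.

d(Sp1,Sp2) = 0.3882, d(Sp1,Sp3) = 0.6987, d(Sp2,Sp3) = 1.0947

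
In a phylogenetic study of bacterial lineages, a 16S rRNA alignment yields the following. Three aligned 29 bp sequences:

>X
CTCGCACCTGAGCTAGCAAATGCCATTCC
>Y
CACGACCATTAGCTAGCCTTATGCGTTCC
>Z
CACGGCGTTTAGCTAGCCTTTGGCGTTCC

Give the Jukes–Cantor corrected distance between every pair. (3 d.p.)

X–Y: 12/29 sites differ → p ≈ 0.413793, d = −0.75 ln(1 − 0.551724) = 0.601760 ≈ 0.602.
X–Z: 11/29 sites differ → p ≈ 0.37931, d = −0.75 ln(1 − 0.505747) = 0.528531 ≈ 0.529.
Y–Z: 5/29 sites differ → p ≈ 0.172414, d = −0.75 ln(1 − 0.229885) = 0.195912 ≈ 0.196.

d(X,Y) = 0.602, d(X,Z) = 0.529, d(Y,Z) = 0.196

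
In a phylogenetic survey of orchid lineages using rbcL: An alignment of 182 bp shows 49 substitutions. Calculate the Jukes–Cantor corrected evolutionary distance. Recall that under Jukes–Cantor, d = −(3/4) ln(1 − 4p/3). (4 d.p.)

p = 49/182 ≈ 0.269231.
d = −(3/4) ln(1 − 4p/3) = −0.75 ln(1 − 0.358975) = −0.75 ln(0.641025)
  = −0.75 × (-0.444687) = 0.333515 substitutions/site.

0.3335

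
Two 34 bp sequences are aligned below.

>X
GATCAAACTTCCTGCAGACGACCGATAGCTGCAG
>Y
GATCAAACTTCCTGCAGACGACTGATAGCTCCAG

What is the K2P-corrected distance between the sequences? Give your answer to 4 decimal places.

0.0613

Of 34 sites, 1 differences are transitions and 1 are transversions, so P = 1/34 ≈ 0.029412 and Q = 1/34 ≈ 0.029412.
Under the Kimura two-parameter model, d = −½ ln(1 − 2P − Q) − ¼ ln(1 − 2Q).
1 − 2P − Q = 0.911764, giving −½ ln(0.911764) = 0.046187.
1 − 2Q = 0.941176, giving −¼ ln(0.941176) = 0.015156.
d = 0.046187 + 0.015156 = 0.061343.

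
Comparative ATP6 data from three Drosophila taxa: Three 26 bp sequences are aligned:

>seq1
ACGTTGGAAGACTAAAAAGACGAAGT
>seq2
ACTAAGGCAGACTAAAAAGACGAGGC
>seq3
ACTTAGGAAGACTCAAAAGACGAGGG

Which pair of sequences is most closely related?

seq2 and seq3

seq1–seq2: 6/26 differ, p = 0.231, d = 0.276.
seq1–seq3: 5/26 differ, p = 0.192, d = 0.222.
seq2–seq3: 4/26 differ, p = 0.154, d = 0.172.
The smallest distance is between seq2 and seq3.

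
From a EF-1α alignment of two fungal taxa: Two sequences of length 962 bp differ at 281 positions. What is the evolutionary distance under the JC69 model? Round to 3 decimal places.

0.370

p = 281/962 ≈ 0.2921.
d = −(3/4) ln(1 − 4p/3) = −0.75 ln(1 − 0.389467) = −0.75 ln(0.610533)
  = −0.75 × (-0.493423) = 0.370067 substitutions/site.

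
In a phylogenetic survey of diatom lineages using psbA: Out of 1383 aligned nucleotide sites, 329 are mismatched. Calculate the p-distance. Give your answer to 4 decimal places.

0.2379

p = 329/1383 = 0.237888… ≈ 0.2379 (to 4 d.p.).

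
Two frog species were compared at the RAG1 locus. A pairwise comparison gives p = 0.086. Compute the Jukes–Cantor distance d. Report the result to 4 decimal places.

0.0913

d = −(3/4) ln(1 − 4p/3) = −0.75 ln(1 − 0.114667) = −0.75 ln(0.885333)
  = −0.75 × (-0.121791) = 0.091343 substitutions/site.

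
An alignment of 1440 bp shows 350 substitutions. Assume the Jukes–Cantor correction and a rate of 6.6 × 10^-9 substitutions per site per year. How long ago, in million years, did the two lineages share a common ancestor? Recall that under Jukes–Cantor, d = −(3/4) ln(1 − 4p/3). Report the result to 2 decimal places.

p = 350/1440 ≈ 0.243056.
d = −(3/4) ln(1 − 4p/3) = −0.75 ln(1 − 0.324075) = −0.75 ln(0.675925)
  = −0.75 × (-0.391673) = 0.293755 substitutions/site.
Under a molecular clock d = 2μt, so t = d/(2μ) = 0.293755 / (2 × 6.6 × 10^-9) = 22.25 million years.

22.25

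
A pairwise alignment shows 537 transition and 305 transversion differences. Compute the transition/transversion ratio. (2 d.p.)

R = 537/305 = 1.760655… ≈ 1.76 (to 2 d.p.).

1.76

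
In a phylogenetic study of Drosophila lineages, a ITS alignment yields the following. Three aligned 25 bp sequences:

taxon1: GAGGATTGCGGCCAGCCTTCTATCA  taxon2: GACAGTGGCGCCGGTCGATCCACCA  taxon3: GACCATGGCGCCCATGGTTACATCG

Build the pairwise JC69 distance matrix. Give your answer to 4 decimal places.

taxon1–taxon2: 12/25 sites differ → p = 0.48, d = −0.75 ln(1 − 0.64) = 0.766238 ≈ 0.7662.
taxon1–taxon3: 10/25 sites differ → p = 0.4, d = −0.75 ln(1 − 0.533333) = 0.571605 ≈ 0.5716.
taxon2–taxon3: 9/25 sites differ → p = 0.36, d = −0.75 ln(1 − 0.48) = 0.490445 ≈ 0.4904.

d(taxon1,taxon2) = 0.7662, d(taxon1,taxon3) = 0.5716, d(taxon2,taxon3) = 0.4904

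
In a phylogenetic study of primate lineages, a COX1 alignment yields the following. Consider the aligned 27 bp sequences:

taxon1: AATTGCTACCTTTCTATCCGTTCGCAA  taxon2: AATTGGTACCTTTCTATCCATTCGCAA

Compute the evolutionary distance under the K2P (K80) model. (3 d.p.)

0.078

Of 27 sites, 1 differences are transitions and 1 are transversions, so P = 1/27 ≈ 0.037037 and Q = 1/27 ≈ 0.037037.
Under the Kimura two-parameter model, d = −½ ln(1 − 2P − Q) − ¼ ln(1 − 2Q).
1 − 2P − Q = 0.888889, giving −½ ln(0.888889) = 0.058891.
1 − 2Q = 0.925926, giving −¼ ln(0.925926) = 0.019240.
d = 0.058891 + 0.019240 = 0.078131.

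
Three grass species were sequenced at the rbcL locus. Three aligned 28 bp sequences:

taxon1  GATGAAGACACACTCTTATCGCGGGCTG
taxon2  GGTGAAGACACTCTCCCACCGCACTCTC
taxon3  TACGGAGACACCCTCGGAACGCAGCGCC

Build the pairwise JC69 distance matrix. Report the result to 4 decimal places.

taxon1–taxon2: 9/28 sites differ → p ≈ 0.321429, d = −0.75 ln(1 − 0.428572) = 0.419713 ≈ 0.4197.
taxon1–taxon3: 12/28 sites differ → p ≈ 0.428571, d = −0.75 ln(1 − 0.571428) = 0.635472 ≈ 0.6355.
taxon2–taxon3: 12/28 sites differ → p ≈ 0.428571, d = −0.75 ln(1 − 0.571428) = 0.635472 ≈ 0.6355.

d(taxon1,taxon2) = 0.4197, d(taxon1,taxon3) = 0.6355, d(taxon2,taxon3) = 0.6355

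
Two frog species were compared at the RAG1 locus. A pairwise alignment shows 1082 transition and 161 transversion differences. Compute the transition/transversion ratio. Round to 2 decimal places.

R = 1082/161 = 6.720496… ≈ 6.72 (to 2 d.p.).

6.72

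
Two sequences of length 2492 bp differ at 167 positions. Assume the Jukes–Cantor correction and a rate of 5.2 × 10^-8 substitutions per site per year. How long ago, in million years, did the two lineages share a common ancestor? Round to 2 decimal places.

p = 167/2492 ≈ 0.067014.
d = −(3/4) ln(1 − 4p/3) = −0.75 ln(1 − 0.089352) = −0.75 ln(0.910648)
  = −0.75 × (-0.093599) = 0.070199 substitutions/site.
Under a molecular clock d = 2μt, so t = d/(2μ) = 0.070199 / (2 × 5.2 × 10^-8) = 0.67 million years.

0.67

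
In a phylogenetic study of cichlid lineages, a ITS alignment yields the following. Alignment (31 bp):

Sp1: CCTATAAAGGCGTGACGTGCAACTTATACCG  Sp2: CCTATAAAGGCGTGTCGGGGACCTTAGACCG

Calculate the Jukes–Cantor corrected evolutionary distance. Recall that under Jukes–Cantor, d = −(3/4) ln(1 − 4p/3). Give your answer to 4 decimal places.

0.1816

The sequences differ at 5 of 31 sites (15, 18, 20, 22, 27), so p = 5/31 ≈ 0.16129.
d = −(3/4) ln(1 − 4p/3) = −0.75 ln(1 − 0.215053) = −0.75 ln(0.784947)
  = −0.75 × (-0.242139) = 0.181604 substitutions/site.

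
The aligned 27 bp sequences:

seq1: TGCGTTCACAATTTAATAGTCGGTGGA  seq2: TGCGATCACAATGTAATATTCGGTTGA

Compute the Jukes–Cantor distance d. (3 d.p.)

The sequences differ at 4 of 27 sites (5, 13, 19, 25), so p = 4/27 ≈ 0.148148.
d = −(3/4) ln(1 − 4p/3) = −0.75 ln(1 − 0.197531) = −0.75 ln(0.802469)
  = −0.75 × (-0.220062) = 0.165047 substitutions/site.

0.165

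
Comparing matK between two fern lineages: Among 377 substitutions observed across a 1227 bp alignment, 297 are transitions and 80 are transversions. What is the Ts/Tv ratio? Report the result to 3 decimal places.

R = 297/80 = 3.7125 ≈ 3.713 (to 3 d.p.).

3.713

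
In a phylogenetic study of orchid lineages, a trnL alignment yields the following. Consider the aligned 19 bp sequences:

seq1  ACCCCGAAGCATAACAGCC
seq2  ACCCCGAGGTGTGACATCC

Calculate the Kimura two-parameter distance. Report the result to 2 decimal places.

0.35

Of 19 sites, 4 differences are transitions and 1 are transversions, so P = 4/19 ≈ 0.210526 and Q = 1/19 ≈ 0.052632.
Under the Kimura two-parameter model, d = −½ ln(1 − 2P − Q) − ¼ ln(1 − 2Q).
1 − 2P − Q = 0.526316, giving −½ ln(0.526316) = 0.320927.
1 − 2Q = 0.894736, giving −¼ ln(0.894736) = 0.027807.
d = 0.320927 + 0.027807 = 0.348734.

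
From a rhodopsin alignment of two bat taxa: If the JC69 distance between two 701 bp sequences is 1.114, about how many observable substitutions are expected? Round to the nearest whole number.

407

Invert JC69: p = (3/4)(1 − e^(−4d/3)) = 0.75 × (1 − e^(-1.485333)) = 0.75 × (1 − 0.226427) = 0.580180.
Expected differing sites = pL ≈ 0.580180 × 701 = 406.70618 ≈ 407.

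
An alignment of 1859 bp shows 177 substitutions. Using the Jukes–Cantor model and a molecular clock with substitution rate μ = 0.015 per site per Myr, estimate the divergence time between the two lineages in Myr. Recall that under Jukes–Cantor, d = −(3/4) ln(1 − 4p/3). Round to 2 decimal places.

p = 177/1859 ≈ 0.095212.
d = −(3/4) ln(1 − 4p/3) = −0.75 ln(1 − 0.126949) = −0.75 ln(0.873051)
  = −0.75 × (-0.135761) = 0.101821 substitutions/site.
Under a molecular clock d = 2μt, so t = d/(2μ) = 0.101821 / (2 × 0.015) = 3.39 Myr.

3.39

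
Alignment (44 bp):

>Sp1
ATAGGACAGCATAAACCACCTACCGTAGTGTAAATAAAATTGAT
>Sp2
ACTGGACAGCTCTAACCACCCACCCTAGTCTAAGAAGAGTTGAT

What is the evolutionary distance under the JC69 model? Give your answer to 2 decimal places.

The sequences differ at 12 of 44 sites, so p = 12/44 ≈ 0.272727.
d = −(3/4) ln(1 − 4p/3) = −0.75 ln(1 − 0.363636) = −0.75 ln(0.636364)
  = −0.75 × (-0.451985) = 0.338989 substitutions/site.

0.34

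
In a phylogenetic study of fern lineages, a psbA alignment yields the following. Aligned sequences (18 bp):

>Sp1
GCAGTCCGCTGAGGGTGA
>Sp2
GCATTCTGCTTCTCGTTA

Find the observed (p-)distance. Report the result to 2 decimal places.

The sequences differ at 7 of 18 positions (sites 4, 7, 11, 12, 13, 14, 17).
p = 7/18 = 0.388888… ≈ 0.39 (to 2 d.p.).

0.39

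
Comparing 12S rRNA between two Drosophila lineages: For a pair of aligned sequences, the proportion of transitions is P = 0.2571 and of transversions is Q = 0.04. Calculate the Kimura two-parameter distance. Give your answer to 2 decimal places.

0.42

Under the Kimura two-parameter model, d = −½ ln(1 − 2P − Q) − ¼ ln(1 − 2Q).
1 − 2P − Q = 0.4458, giving −½ ln(0.4458) = 0.403942.
1 − 2Q = 0.92, giving −¼ ln(0.92) = 0.020845.
d = 0.403942 + 0.020845 = 0.424787.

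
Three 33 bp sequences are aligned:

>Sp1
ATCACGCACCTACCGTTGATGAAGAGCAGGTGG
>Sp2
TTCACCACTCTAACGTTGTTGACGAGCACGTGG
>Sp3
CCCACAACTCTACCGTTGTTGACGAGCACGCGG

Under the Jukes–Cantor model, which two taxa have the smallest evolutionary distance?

Sp2 and Sp3

Sp1–Sp2: 9/33 differ, p = 0.273, d = 0.339.
Sp1–Sp3: 10/33 differ, p = 0.303, d = 0.388.
Sp2–Sp3: 5/33 differ, p = 0.152, d = 0.169.
The smallest distance is between Sp2 and Sp3.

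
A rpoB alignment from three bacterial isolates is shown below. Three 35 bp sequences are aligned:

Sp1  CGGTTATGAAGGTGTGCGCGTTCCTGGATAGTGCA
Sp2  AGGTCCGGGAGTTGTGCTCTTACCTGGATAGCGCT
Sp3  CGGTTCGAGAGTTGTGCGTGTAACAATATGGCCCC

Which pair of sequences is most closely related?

Sp1–Sp2: 11/35 differ, p = 0.314, d = 0.407.
Sp1–Sp3: 15/35 differ, p = 0.429, d = 0.635.
Sp2–Sp3: 13/35 differ, p = 0.371, d = 0.513.
The smallest distance is between Sp1 and Sp2.

Sp1 and Sp2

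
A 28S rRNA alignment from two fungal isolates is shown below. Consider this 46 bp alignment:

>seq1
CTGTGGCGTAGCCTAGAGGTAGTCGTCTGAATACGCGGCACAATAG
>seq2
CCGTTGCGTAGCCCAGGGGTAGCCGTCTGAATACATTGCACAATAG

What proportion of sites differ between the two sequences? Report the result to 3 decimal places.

The sequences differ at 8 of 46 positions (sites 2, 5, 14, 17, 23, 35, 36, 37).
p = 8/46 = 0.173913… ≈ 0.174 (to 3 d.p.).

0.174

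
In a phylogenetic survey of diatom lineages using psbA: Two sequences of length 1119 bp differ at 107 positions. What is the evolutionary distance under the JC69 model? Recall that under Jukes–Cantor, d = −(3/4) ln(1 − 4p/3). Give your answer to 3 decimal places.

p = 107/1119 ≈ 0.095621.
d = −(3/4) ln(1 − 4p/3) = −0.75 ln(1 − 0.127495) = −0.75 ln(0.872505)
  = −0.75 × (-0.136387) = 0.102290 substitutions/site.

0.102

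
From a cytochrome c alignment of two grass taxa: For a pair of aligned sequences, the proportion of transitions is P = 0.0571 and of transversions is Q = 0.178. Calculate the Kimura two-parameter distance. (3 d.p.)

0.283

Under the Kimura two-parameter model, d = −½ ln(1 − 2P − Q) − ¼ ln(1 − 2Q).
1 − 2P − Q = 0.7078, giving −½ ln(0.7078) = 0.172797.
1 − 2Q = 0.644, giving −¼ ln(0.644) = 0.110014.
d = 0.172797 + 0.110014 = 0.282811.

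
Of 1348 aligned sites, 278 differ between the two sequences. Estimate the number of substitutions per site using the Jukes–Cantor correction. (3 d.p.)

0.241

p = 278/1348 ≈ 0.206231.
d = −(3/4) ln(1 − 4p/3) = −0.75 ln(1 − 0.274975) = −0.75 ln(0.725025)
  = −0.75 × (-0.321549) = 0.241162 substitutions/site.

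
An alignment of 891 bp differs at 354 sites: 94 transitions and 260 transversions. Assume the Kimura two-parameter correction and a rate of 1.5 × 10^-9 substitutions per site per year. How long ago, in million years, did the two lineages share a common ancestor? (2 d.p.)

P = 94/891 ≈ 0.105499 and Q = 260/891 ≈ 0.291807.
Under the Kimura two-parameter model, d = −½ ln(1 − 2P − Q) − ¼ ln(1 − 2Q).
1 − 2P − Q = 0.497195, giving −½ ln(0.497195) = 0.349386.
1 − 2Q = 0.416386, giving −¼ ln(0.416386) = 0.219036.
d = 0.349386 + 0.219036 = 0.568422.
Under a molecular clock d = 2μt, so t = d/(2μ) = 0.568422 / (2 × 1.5 × 10^-9) = 189.47 million years.

189.47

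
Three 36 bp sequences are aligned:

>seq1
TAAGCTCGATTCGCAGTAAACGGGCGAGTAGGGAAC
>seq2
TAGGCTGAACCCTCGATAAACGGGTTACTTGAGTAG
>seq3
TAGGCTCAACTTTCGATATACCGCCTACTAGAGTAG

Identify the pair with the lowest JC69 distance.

seq1–seq2: 15/36 differ, p = 0.417, d = 0.608.
seq1–seq3: 15/36 differ, p = 0.417, d = 0.608.
seq2–seq3: 8/36 differ, p = 0.222, d = 0.264.
The smallest distance is between seq2 and seq3.

seq2 and seq3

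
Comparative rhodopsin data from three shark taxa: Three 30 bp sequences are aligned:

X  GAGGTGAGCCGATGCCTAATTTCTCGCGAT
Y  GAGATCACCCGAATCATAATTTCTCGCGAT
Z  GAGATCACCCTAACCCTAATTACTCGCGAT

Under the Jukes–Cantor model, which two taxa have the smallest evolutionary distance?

X–Y: 6/30 differ, p = 0.200, d = 0.233.
X–Z: 7/30 differ, p = 0.233, d = 0.280.
Y–Z: 4/30 differ, p = 0.133, d = 0.147.
The smallest distance is between Y and Z.

Y and Z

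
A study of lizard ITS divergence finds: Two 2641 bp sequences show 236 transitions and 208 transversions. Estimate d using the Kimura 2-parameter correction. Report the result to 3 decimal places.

P = 236/2641 ≈ 0.08936 and Q = 208/2641 ≈ 0.078758.
Under the Kimura two-parameter model, d = −½ ln(1 − 2P − Q) − ¼ ln(1 − 2Q).
1 − 2P − Q = 0.742522, giving −½ ln(0.742522) = 0.148851.
1 − 2Q = 0.842484, giving −¼ ln(0.842484) = 0.042850.
d = 0.148851 + 0.042850 = 0.191701.

0.192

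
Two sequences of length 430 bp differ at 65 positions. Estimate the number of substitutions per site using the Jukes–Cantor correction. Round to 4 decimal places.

0.1688

p = 65/430 ≈ 0.151163.
d = −(3/4) ln(1 − 4p/3) = −0.75 ln(1 − 0.201551) = −0.75 ln(0.798449)
  = −0.75 × (-0.225084) = 0.168813 substitutions/site.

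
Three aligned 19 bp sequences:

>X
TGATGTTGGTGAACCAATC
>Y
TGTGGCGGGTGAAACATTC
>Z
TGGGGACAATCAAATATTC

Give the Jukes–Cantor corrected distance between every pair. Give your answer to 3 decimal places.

X–Y: 6/19 sites differ → p ≈ 0.315789, d = −0.75 ln(1 − 0.421052) = 0.409907 ≈ 0.410.
X–Z: 10/19 sites differ → p ≈ 0.526316, d = −0.75 ln(1 − 0.701755) = 0.907380 ≈ 0.907.
Y–Z: 7/19 sites differ → p ≈ 0.368421, d = −0.75 ln(1 − 0.491228) = 0.506816 ≈ 0.507.

d(X,Y) = 0.410, d(X,Z) = 0.907, d(Y,Z) = 0.507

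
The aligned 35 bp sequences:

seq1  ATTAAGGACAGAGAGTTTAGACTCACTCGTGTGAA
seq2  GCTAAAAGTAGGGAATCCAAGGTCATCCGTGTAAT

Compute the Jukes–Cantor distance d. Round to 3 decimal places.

0.782

The sequences differ at 17 of 35 sites, so p = 17/35 ≈ 0.485714.
d = −(3/4) ln(1 − 4p/3) = −0.75 ln(1 − 0.647619) = −0.75 ln(0.352381)
  = −0.75 × (-1.043042) = 0.782282 substitutions/site.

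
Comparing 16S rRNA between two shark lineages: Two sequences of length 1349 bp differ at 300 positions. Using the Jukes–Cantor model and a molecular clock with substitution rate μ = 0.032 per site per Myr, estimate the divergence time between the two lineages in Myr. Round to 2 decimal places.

4.12

p = 300/1349 ≈ 0.222387.
d = −(3/4) ln(1 − 4p/3) = −0.75 ln(1 − 0.296516) = −0.75 ln(0.703484)
  = −0.75 × (-0.351710) = 0.263783 substitutions/site.
Under a molecular clock d = 2μt, so t = d/(2μ) = 0.263783 / (2 × 0.032) = 4.12 Myr.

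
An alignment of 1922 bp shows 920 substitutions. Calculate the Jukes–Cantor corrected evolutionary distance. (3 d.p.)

0.763

p = 920/1922 ≈ 0.478668.
d = −(3/4) ln(1 − 4p/3) = −0.75 ln(1 − 0.638224) = −0.75 ln(0.361776)
  = −0.75 × (-1.016730) = 0.762548 substitutions/site.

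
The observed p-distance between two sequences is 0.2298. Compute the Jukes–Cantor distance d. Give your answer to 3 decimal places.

d = −(3/4) ln(1 − 4p/3) = −0.75 ln(1 − 0.3064) = −0.75 ln(0.6936)
  = −0.75 × (-0.365860) = 0.274395 substitutions/site.

0.274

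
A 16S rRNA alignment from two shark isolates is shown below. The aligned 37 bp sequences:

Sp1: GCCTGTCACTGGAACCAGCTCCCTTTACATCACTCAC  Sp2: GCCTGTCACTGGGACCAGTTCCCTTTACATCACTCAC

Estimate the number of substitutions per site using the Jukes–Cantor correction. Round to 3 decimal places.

0.056

The sequences differ at 2 of 37 sites (13, 19), so p = 2/37 ≈ 0.054054.
d = −(3/4) ln(1 − 4p/3) = −0.75 ln(1 − 0.072072) = −0.75 ln(0.927928)
  = −0.75 × (-0.074801) = 0.056101 substitutions/site.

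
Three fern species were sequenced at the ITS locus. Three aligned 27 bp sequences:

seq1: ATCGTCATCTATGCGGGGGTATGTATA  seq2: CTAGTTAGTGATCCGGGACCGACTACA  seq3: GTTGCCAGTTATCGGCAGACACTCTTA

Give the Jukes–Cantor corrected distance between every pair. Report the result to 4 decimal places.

d(seq1,seq2) = 0.8817, d(seq1,seq3) = 1.0124, d(seq2,seq3) = 1.1709

seq1–seq2: 14/27 sites differ → p ≈ 0.518519, d = −0.75 ln(1 − 0.691359) = 0.881682 ≈ 0.8817.
seq1–seq3: 15/27 sites differ → p ≈ 0.555556, d = −0.75 ln(1 − 0.740741) = 1.012446 ≈ 1.0124.
seq2–seq3: 16/27 sites differ → p ≈ 0.592593, d = −0.75 ln(1 − 0.790124) = 1.170929 ≈ 1.1709.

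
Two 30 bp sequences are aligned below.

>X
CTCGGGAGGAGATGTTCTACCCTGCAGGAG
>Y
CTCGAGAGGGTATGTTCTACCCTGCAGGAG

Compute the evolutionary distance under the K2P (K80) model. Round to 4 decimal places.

Of 30 sites, 2 differences are transitions and 1 are transversions, so P = 2/30 ≈ 0.066667 and Q = 1/30 ≈ 0.033333.
Under the Kimura two-parameter model, d = −½ ln(1 − 2P − Q) − ¼ ln(1 − 2Q).
1 − 2P − Q = 0.833333, giving −½ ln(0.833333) = 0.091161.
1 − 2Q = 0.933334, giving −¼ ln(0.933334) = 0.017248.
d = 0.091161 + 0.017248 = 0.108409.

0.1084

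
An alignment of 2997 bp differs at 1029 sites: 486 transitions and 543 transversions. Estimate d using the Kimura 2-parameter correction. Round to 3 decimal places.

P = 486/2997 ≈ 0.162162 and Q = 543/2997 ≈ 0.181181.
Under the Kimura two-parameter model, d = −½ ln(1 − 2P − Q) − ¼ ln(1 − 2Q).
1 − 2P − Q = 0.494495, giving −½ ln(0.494495) = 0.352109.
1 − 2Q = 0.637638, giving −¼ ln(0.637638) = 0.112496.
d = 0.352109 + 0.112496 = 0.464605.

0.465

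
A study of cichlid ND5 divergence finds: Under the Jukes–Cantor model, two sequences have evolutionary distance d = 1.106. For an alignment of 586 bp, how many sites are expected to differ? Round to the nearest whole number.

339

Invert JC69: p = (3/4)(1 − e^(−4d/3)) = 0.75 × (1 − e^(-1.474667)) = 0.75 × (1 − 0.228855) = 0.578359.
Expected differing sites = pL ≈ 0.578359 × 586 = 338.918374 ≈ 339.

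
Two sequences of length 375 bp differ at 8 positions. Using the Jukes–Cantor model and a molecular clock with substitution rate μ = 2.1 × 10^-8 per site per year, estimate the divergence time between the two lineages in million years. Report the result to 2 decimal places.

0.52

p = 8/375 ≈ 0.021333.
d = −(3/4) ln(1 − 4p/3) = −0.75 ln(1 − 0.028444) = −0.75 ln(0.971556)
  = −0.75 × (-0.028856) = 0.021642 substitutions/site.
Under a molecular clock d = 2μt, so t = d/(2μ) = 0.021642 / (2 × 2.1 × 10^-8) = 0.52 million years.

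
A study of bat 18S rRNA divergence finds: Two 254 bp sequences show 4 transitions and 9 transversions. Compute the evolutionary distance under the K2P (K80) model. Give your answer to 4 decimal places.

0.0530

P = 4/254 ≈ 0.015748 and Q = 9/254 ≈ 0.035433.
Under the Kimura two-parameter model, d = −½ ln(1 − 2P − Q) − ¼ ln(1 − 2Q).
1 − 2P − Q = 0.933071, giving −½ ln(0.933071) = 0.034637.
1 − 2Q = 0.929134, giving −¼ ln(0.929134) = 0.018376.
d = 0.034637 + 0.018376 = 0.053013.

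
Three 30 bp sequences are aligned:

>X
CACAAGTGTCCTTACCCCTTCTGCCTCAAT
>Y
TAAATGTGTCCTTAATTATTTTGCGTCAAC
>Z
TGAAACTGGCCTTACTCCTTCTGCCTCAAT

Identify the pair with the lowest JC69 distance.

X–Y: 10/30 differ, p = 0.333, d = 0.441.
X–Z: 6/30 differ, p = 0.200, d = 0.233.
Y–Z: 10/30 differ, p = 0.333, d = 0.441.
The smallest distance is between X and Z.

X and Z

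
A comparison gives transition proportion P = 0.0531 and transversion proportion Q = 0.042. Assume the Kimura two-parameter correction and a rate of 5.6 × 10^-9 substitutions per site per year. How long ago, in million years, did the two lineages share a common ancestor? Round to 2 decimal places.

9.12

Under the Kimura two-parameter model, d = −½ ln(1 − 2P − Q) − ¼ ln(1 − 2Q).
1 − 2P − Q = 0.8518, giving −½ ln(0.8518) = 0.080202.
1 − 2Q = 0.916, giving −¼ ln(0.916) = 0.021935.
d = 0.080202 + 0.021935 = 0.102137.
Under a molecular clock d = 2μt, so t = d/(2μ) = 0.102137 / (2 × 5.6 × 10^-9) = 9.12 million years.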